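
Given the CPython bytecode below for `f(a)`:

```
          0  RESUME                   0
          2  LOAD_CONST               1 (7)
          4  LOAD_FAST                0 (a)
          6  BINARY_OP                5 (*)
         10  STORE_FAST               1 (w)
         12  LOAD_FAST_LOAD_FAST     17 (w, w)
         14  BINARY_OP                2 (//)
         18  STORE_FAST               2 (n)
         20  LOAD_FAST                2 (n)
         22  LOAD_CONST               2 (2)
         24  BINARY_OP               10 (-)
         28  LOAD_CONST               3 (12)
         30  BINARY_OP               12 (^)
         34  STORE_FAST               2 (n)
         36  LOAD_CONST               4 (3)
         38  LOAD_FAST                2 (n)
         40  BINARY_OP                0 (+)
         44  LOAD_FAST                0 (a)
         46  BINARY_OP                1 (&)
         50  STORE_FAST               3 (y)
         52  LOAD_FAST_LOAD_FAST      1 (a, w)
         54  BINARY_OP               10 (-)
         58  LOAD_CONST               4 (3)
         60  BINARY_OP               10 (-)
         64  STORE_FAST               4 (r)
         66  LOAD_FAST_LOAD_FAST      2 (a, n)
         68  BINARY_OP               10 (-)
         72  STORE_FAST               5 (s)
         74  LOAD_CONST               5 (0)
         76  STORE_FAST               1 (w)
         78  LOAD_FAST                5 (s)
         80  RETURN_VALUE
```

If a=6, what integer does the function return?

LOAD_CONST → push 7. Stack: [7]
LOAD_FAST a → push 6. Stack: [7, 6]
BINARY_OP * → 7 * 6 = 42. Stack: [42]
STORE_FAST w → w=42. Stack: []
LOAD_FAST_LOAD_FAST w,w → push 42,42. Stack: [42, 42]
BINARY_OP // → 42 // 42 = 1. Stack: [1]
STORE_FAST n → n=1. Stack: []
LOAD_FAST n → push 1. Stack: [1]
LOAD_CONST → push 2. Stack: [1, 2]
BINARY_OP - → 1 - 2 = -1. Stack: [-1]
LOAD_CONST → push 12. Stack: [-1, 12]
BINARY_OP ^ → -1 ^ 12 = -13. Stack: [-13]
STORE_FAST n → n=-13. Stack: []
LOAD_CONST → push 3. Stack: [3]
LOAD_FAST n → push -13. Stack: [3, -13]
BINARY_OP + → 3 + -13 = -10. Stack: [-10]
LOAD_FAST a → push 6. Stack: [-10, 6]
BINARY_OP & → -10 & 6 = 6. Stack: [6]
STORE_FAST y → y=6. Stack: []
LOAD_FAST_LOAD_FAST a,w → push 6,42. Stack: [6, 42]
BINARY_OP - → 6 - 42 = -36. Stack: [-36]
LOAD_CONST → push 3. Stack: [-36, 3]
BINARY_OP - → -36 - 3 = -39. Stack: [-39]
STORE_FAST r → r=-39. Stack: []
LOAD_FAST_LOAD_FAST a,n → push 6,-13. Stack: [6, -13]
BINARY_OP - → 6 - -13 = 19. Stack: [19]
STORE_FAST s → s=19. Stack: []
LOAD_CONST → push 0. Stack: [0]
STORE_FAST w → w=0. Stack: []
LOAD_FAST s → push 19. Stack: [19]
RETURN_VALUE → return 19.

19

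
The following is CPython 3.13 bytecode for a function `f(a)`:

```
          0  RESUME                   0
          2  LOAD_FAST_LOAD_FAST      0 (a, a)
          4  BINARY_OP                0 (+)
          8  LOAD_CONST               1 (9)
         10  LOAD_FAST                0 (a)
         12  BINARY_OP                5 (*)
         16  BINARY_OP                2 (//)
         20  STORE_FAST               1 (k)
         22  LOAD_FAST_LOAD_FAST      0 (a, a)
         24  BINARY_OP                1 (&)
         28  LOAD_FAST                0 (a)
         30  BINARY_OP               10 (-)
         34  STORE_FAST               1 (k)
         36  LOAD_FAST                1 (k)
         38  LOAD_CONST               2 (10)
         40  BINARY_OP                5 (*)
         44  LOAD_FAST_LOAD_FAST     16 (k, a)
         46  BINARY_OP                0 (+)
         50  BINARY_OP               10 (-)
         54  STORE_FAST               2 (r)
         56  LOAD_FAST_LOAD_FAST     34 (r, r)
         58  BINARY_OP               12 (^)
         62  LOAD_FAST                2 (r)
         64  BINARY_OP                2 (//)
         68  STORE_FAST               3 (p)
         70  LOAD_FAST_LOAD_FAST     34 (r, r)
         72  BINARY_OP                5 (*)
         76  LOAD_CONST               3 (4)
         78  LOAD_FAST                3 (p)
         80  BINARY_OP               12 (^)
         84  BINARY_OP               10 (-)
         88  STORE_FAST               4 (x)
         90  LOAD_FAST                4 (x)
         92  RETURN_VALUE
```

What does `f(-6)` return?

32

LOAD_FAST_LOAD_FAST a,a → push -6,-6. Stack: [-6, -6]
BINARY_OP + → -6 + -6 = -12. Stack: [-12]
LOAD_CONST → push 9. Stack: [-12, 9]
LOAD_FAST a → push -6. Stack: [-12, 9, -6]
BINARY_OP * → 9 * -6 = -54. Stack: [-12, -54]
BINARY_OP // → -12 // -54 = 0. Stack: [0]
STORE_FAST k → k=0. Stack: []
LOAD_FAST_LOAD_FAST a,a → push -6,-6. Stack: [-6, -6]
BINARY_OP & → -6 & -6 = -6. Stack: [-6]
LOAD_FAST a → push -6. Stack: [-6, -6]
BINARY_OP - → -6 - -6 = 0. Stack: [0]
STORE_FAST k → k=0. Stack: []
LOAD_FAST k → push 0. Stack: [0]
LOAD_CONST → push 10. Stack: [0, 10]
BINARY_OP * → 0 * 10 = 0. Stack: [0]
LOAD_FAST_LOAD_FAST k,a → push 0,-6. Stack: [0, 0, -6]
BINARY_OP + → 0 + -6 = -6. Stack: [0, -6]
BINARY_OP - → 0 - -6 = 6. Stack: [6]
STORE_FAST r → r=6. Stack: []
LOAD_FAST_LOAD_FAST r,r → push 6,6. Stack: [6, 6]
BINARY_OP ^ → 6 ^ 6 = 0. Stack: [0]
LOAD_FAST r → push 6. Stack: [0, 6]
BINARY_OP // → 0 // 6 = 0. Stack: [0]
STORE_FAST p → p=0. Stack: []
LOAD_FAST_LOAD_FAST r,r → push 6,6. Stack: [6, 6]
BINARY_OP * → 6 * 6 = 36. Stack: [36]
LOAD_CONST → push 4. Stack: [36, 4]
LOAD_FAST p → push 0. Stack: [36, 4, 0]
BINARY_OP ^ → 4 ^ 0 = 4. Stack: [36, 4]
BINARY_OP - → 36 - 4 = 32. Stack: [32]
STORE_FAST x → x=32. Stack: []
LOAD_FAST x → push 32. Stack: [32]
RETURN_VALUE → return 32.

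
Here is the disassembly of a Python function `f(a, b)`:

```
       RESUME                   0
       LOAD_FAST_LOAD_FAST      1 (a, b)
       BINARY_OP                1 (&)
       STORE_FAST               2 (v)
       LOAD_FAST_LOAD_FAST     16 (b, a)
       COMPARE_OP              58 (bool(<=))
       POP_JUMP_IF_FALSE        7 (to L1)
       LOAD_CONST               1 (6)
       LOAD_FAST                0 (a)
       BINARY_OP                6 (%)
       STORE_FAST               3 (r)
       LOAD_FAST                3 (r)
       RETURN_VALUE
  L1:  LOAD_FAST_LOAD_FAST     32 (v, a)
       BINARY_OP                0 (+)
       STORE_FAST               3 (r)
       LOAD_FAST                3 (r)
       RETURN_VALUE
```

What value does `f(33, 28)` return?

LOAD_FAST_LOAD_FAST a,b → push 33,28. Stack: [33, 28]
BINARY_OP & → 33 & 28 = 0. Stack: [0]
STORE_FAST v → v=0. Stack: []
LOAD_FAST_LOAD_FAST b,a → push 28,33. Stack: [28, 33]
COMPARE_OP bool(<=) → 28 vs 33 = True. Stack: [True]
POP_JUMP_IF_FALSE → pop True; no jump. Stack: []
LOAD_CONST → push 6. Stack: [6]
LOAD_FAST a → push 33. Stack: [6, 33]
BINARY_OP % → 6 % 33 = 6. Stack: [6]
STORE_FAST r → r=6. Stack: []
LOAD_FAST r → push 6. Stack: [6]
RETURN_VALUE → return 6.

6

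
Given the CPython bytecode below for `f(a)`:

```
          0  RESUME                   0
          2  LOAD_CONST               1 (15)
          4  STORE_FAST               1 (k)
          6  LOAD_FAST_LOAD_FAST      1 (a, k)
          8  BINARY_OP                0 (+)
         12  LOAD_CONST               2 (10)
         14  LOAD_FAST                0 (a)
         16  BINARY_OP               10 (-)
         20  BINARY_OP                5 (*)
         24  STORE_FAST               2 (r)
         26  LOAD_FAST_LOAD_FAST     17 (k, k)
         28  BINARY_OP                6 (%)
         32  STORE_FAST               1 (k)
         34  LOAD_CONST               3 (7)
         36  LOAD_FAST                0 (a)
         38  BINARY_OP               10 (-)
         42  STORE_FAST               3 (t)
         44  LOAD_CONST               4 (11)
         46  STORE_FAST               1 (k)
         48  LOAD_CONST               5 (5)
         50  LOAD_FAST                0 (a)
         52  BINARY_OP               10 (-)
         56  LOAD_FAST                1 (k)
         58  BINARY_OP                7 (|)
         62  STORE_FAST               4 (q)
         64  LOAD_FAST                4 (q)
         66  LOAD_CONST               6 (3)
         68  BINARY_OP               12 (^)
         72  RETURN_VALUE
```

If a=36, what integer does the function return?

-24

LOAD_CONST → push 15. Stack: [15]
STORE_FAST k → k=15. Stack: []
LOAD_FAST_LOAD_FAST a,k → push 36,15. Stack: [36, 15]
BINARY_OP + → 36 + 15 = 51. Stack: [51]
LOAD_CONST → push 10. Stack: [51, 10]
LOAD_FAST a → push 36. Stack: [51, 10, 36]
BINARY_OP - → 10 - 36 = -26. Stack: [51, -26]
BINARY_OP * → 51 * -26 = -1326. Stack: [-1326]
STORE_FAST r → r=-1326. Stack: []
LOAD_FAST_LOAD_FAST k,k → push 15,15. Stack: [15, 15]
BINARY_OP % → 15 % 15 = 0. Stack: [0]
STORE_FAST k → k=0. Stack: []
LOAD_CONST → push 7. Stack: [7]
LOAD_FAST a → push 36. Stack: [7, 36]
BINARY_OP - → 7 - 36 = -29. Stack: [-29]
STORE_FAST t → t=-29. Stack: []
LOAD_CONST → push 11. Stack: [11]
STORE_FAST k → k=11. Stack: []
LOAD_CONST → push 5. Stack: [5]
LOAD_FAST a → push 36. Stack: [5, 36]
BINARY_OP - → 5 - 36 = -31. Stack: [-31]
LOAD_FAST k → push 11. Stack: [-31, 11]
BINARY_OP | → -31 | 11 = -21. Stack: [-21]
STORE_FAST q → q=-21. Stack: []
LOAD_FAST q → push -21. Stack: [-21]
LOAD_CONST → push 3. Stack: [-21, 3]
BINARY_OP ^ → -21 ^ 3 = -24. Stack: [-24]
RETURN_VALUE → return -24.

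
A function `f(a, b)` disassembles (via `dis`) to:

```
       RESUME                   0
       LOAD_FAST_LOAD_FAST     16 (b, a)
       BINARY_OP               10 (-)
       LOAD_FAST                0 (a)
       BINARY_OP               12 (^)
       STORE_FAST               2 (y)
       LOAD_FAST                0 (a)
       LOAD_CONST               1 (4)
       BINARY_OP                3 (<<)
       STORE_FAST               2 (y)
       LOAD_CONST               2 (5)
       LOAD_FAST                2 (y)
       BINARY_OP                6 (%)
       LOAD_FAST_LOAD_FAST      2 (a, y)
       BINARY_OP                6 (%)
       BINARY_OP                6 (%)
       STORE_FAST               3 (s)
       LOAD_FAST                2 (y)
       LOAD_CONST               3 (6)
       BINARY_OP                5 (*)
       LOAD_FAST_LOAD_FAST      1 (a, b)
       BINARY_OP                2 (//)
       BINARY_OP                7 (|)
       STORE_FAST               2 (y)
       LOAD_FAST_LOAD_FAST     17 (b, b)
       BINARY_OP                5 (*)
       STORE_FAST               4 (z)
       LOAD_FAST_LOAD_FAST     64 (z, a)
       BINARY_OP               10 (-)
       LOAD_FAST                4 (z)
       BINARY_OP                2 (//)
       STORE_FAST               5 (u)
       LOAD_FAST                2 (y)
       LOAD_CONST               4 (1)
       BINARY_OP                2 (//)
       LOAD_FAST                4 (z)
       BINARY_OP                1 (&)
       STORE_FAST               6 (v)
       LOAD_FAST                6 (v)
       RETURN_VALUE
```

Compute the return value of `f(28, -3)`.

0

LOAD_FAST_LOAD_FAST b,a → push -3,28. Stack: [-3, 28]
BINARY_OP - → -3 - 28 = -31. Stack: [-31]
LOAD_FAST a → push 28. Stack: [-31, 28]
BINARY_OP ^ → -31 ^ 28 = -3. Stack: [-3]
STORE_FAST y → y=-3. Stack: []
LOAD_FAST a → push 28. Stack: [28]
LOAD_CONST → push 4. Stack: [28, 4]
BINARY_OP << → 28 << 4 = 448. Stack: [448]
STORE_FAST y → y=448. Stack: []
LOAD_CONST → push 5. Stack: [5]
LOAD_FAST y → push 448. Stack: [5, 448]
BINARY_OP % → 5 % 448 = 5. Stack: [5]
LOAD_FAST_LOAD_FAST a,y → push 28,448. Stack: [5, 28, 448]
BINARY_OP % → 28 % 448 = 28. Stack: [5, 28]
BINARY_OP % → 5 % 28 = 5. Stack: [5]
STORE_FAST s → s=5. Stack: []
LOAD_FAST y → push 448. Stack: [448]
LOAD_CONST → push 6. Stack: [448, 6]
BINARY_OP * → 448 * 6 = 2688. Stack: [2688]
LOAD_FAST_LOAD_FAST a,b → push 28,-3. Stack: [2688, 28, -3]
BINARY_OP // → 28 // -3 = -10. Stack: [2688, -10]
BINARY_OP | → 2688 | -10 = -10. Stack: [-10]
STORE_FAST y → y=-10. Stack: []
LOAD_FAST_LOAD_FAST b,b → push -3,-3. Stack: [-3, -3]
BINARY_OP * → -3 * -3 = 9. Stack: [9]
STORE_FAST z → z=9. Stack: []
LOAD_FAST_LOAD_FAST z,a → push 9,28. Stack: [9, 28]
BINARY_OP - → 9 - 28 = -19. Stack: [-19]
LOAD_FAST z → push 9. Stack: [-19, 9]
BINARY_OP // → -19 // 9 = -3. Stack: [-3]
STORE_FAST u → u=-3. Stack: []
LOAD_FAST y → push -10. Stack: [-10]
LOAD_CONST → push 1. Stack: [-10, 1]
BINARY_OP // → -10 // 1 = -10. Stack: [-10]
LOAD_FAST z → push 9. Stack: [-10, 9]
BINARY_OP & → -10 & 9 = 0. Stack: [0]
STORE_FAST v → v=0. Stack: []
LOAD_FAST v → push 0. Stack: [0]
RETURN_VALUE → return 0.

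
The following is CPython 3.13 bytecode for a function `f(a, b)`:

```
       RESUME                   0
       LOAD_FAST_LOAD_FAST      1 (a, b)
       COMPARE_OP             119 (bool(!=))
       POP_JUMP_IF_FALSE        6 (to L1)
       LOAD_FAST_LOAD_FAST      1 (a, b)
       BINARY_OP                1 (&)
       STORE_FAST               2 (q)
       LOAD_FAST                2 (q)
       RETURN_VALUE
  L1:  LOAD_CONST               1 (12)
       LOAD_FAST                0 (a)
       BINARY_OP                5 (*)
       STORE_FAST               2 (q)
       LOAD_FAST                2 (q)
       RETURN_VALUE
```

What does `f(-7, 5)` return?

LOAD_FAST_LOAD_FAST a,b → push -7,5. Stack: [-7, 5]
COMPARE_OP bool(!=) → -7 vs 5 = True. Stack: [True]
POP_JUMP_IF_FALSE → pop True; no jump. Stack: []
LOAD_FAST_LOAD_FAST a,b → push -7,5. Stack: [-7, 5]
BINARY_OP & → -7 & 5 = 1. Stack: [1]
STORE_FAST q → q=1. Stack: []
LOAD_FAST q → push 1. Stack: [1]
RETURN_VALUE → return 1.

1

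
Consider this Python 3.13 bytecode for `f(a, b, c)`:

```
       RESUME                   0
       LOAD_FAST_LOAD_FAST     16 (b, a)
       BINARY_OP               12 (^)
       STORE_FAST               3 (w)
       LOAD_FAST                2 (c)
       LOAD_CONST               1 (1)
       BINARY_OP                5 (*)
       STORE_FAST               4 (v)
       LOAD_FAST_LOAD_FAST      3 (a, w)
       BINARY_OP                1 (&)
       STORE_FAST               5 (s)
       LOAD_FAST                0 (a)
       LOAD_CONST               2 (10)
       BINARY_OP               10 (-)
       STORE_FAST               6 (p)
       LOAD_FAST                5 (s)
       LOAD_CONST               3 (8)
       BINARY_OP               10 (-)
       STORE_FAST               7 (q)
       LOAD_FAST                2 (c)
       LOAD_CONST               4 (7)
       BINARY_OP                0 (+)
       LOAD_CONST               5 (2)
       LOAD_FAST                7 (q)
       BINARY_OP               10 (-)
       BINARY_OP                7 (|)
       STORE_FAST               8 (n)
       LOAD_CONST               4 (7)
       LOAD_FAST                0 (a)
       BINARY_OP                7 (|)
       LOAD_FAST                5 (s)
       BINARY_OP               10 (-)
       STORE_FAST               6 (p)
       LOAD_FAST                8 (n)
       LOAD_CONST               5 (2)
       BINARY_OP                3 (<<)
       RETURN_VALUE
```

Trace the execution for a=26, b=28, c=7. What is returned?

LOAD_FAST_LOAD_FAST b,a → push 28,26. Stack: [28, 26]
BINARY_OP ^ → 28 ^ 26 = 6. Stack: [6]
STORE_FAST w → w=6. Stack: []
LOAD_FAST c → push 7. Stack: [7]
LOAD_CONST → push 1. Stack: [7, 1]
BINARY_OP * → 7 * 1 = 7. Stack: [7]
STORE_FAST v → v=7. Stack: []
LOAD_FAST_LOAD_FAST a,w → push 26,6. Stack: [26, 6]
BINARY_OP & → 26 & 6 = 2. Stack: [2]
STORE_FAST s → s=2. Stack: []
LOAD_FAST a → push 26. Stack: [26]
LOAD_CONST → push 10. Stack: [26, 10]
BINARY_OP - → 26 - 10 = 16. Stack: [16]
STORE_FAST p → p=16. Stack: []
LOAD_FAST s → push 2. Stack: [2]
LOAD_CONST → push 8. Stack: [2, 8]
BINARY_OP - → 2 - 8 = -6. Stack: [-6]
STORE_FAST q → q=-6. Stack: []
LOAD_FAST c → push 7. Stack: [7]
LOAD_CONST → push 7. Stack: [7, 7]
BINARY_OP + → 7 + 7 = 14. Stack: [14]
LOAD_CONST → push 2. Stack: [14, 2]
LOAD_FAST q → push -6. Stack: [14, 2, -6]
BINARY_OP - → 2 - -6 = 8. Stack: [14, 8]
BINARY_OP | → 14 | 8 = 14. Stack: [14]
STORE_FAST n → n=14. Stack: []
LOAD_CONST → push 7. Stack: [7]
LOAD_FAST a → push 26. Stack: [7, 26]
BINARY_OP | → 7 | 26 = 31. Stack: [31]
LOAD_FAST s → push 2. Stack: [31, 2]
BINARY_OP - → 31 - 2 = 29. Stack: [29]
STORE_FAST p → p=29. Stack: []
LOAD_FAST n → push 14. Stack: [14]
LOAD_CONST → push 2. Stack: [14, 2]
BINARY_OP << → 14 << 2 = 56. Stack: [56]
RETURN_VALUE → return 56.

56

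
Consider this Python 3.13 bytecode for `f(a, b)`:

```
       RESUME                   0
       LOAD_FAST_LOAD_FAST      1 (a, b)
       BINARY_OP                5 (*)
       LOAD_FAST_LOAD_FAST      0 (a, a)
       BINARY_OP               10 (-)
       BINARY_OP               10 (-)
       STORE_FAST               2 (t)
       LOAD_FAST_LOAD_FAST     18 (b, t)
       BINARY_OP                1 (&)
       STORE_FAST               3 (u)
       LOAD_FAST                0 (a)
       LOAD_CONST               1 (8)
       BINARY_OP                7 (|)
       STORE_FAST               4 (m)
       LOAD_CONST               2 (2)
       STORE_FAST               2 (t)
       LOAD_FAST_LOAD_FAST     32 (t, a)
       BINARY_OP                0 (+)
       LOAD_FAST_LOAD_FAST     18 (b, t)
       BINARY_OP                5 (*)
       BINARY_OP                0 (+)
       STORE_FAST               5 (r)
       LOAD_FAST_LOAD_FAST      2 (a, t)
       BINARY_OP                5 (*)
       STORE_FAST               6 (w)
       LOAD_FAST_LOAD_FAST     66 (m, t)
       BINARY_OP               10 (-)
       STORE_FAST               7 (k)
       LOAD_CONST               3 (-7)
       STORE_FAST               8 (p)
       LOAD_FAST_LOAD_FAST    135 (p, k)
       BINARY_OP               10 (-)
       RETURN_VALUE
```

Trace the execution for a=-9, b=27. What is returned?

-4

LOAD_FAST_LOAD_FAST a,b → push -9,27. Stack: [-9, 27]
BINARY_OP * → -9 * 27 = -243. Stack: [-243]
LOAD_FAST_LOAD_FAST a,a → push -9,-9. Stack: [-243, -9, -9]
BINARY_OP - → -9 - -9 = 0. Stack: [-243, 0]
BINARY_OP - → -243 - 0 = -243. Stack: [-243]
STORE_FAST t → t=-243. Stack: []
LOAD_FAST_LOAD_FAST b,t → push 27,-243. Stack: [27, -243]
BINARY_OP & → 27 & -243 = 9. Stack: [9]
STORE_FAST u → u=9. Stack: []
LOAD_FAST a → push -9. Stack: [-9]
LOAD_CONST → push 8. Stack: [-9, 8]
BINARY_OP | → -9 | 8 = -1. Stack: [-1]
STORE_FAST m → m=-1. Stack: []
LOAD_CONST → push 2. Stack: [2]
STORE_FAST t → t=2. Stack: []
LOAD_FAST_LOAD_FAST t,a → push 2,-9. Stack: [2, -9]
BINARY_OP + → 2 + -9 = -7. Stack: [-7]
LOAD_FAST_LOAD_FAST b,t → push 27,2. Stack: [-7, 27, 2]
BINARY_OP * → 27 * 2 = 54. Stack: [-7, 54]
BINARY_OP + → -7 + 54 = 47. Stack: [47]
STORE_FAST r → r=47. Stack: []
LOAD_FAST_LOAD_FAST a,t → push -9,2. Stack: [-9, 2]
BINARY_OP * → -9 * 2 = -18. Stack: [-18]
STORE_FAST w → w=-18. Stack: []
LOAD_FAST_LOAD_FAST m,t → push -1,2. Stack: [-1, 2]
BINARY_OP - → -1 - 2 = -3. Stack: [-3]
STORE_FAST k → k=-3. Stack: []
LOAD_CONST → push -7. Stack: [-7]
STORE_FAST p → p=-7. Stack: []
LOAD_FAST_LOAD_FAST p,k → push -7,-3. Stack: [-7, -3]
BINARY_OP - → -7 - -3 = -4. Stack: [-4]
RETURN_VALUE → return -4.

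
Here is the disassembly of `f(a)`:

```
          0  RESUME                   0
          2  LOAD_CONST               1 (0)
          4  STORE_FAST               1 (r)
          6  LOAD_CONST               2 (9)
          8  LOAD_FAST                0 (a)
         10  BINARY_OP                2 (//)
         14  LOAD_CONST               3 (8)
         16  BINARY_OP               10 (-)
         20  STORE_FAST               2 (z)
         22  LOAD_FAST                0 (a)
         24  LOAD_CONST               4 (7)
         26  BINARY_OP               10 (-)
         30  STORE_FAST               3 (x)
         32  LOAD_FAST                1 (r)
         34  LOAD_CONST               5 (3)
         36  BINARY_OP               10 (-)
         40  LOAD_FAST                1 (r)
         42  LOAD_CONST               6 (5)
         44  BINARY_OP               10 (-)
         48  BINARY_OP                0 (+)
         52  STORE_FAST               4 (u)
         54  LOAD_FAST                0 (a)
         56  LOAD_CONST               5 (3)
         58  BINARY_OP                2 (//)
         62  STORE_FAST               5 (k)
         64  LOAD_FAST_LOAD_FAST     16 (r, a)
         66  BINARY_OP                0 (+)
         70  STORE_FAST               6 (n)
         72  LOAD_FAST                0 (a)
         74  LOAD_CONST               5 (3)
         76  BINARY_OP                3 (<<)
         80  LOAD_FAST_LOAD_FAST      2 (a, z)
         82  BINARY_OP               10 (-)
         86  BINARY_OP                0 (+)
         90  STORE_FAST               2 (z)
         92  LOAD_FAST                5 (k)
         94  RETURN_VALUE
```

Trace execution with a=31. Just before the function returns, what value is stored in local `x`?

24

LOAD_CONST → push 0. Stack: [0]
STORE_FAST r → r=0. Stack: []
LOAD_CONST → push 9. Stack: [9]
LOAD_FAST a → push 31. Stack: [9, 31]
BINARY_OP // → 9 // 31 = 0. Stack: [0]
LOAD_CONST → push 8. Stack: [0, 8]
BINARY_OP - → 0 - 8 = -8. Stack: [-8]
STORE_FAST z → z=-8. Stack: []
LOAD_FAST a → push 31. Stack: [31]
LOAD_CONST → push 7. Stack: [31, 7]
BINARY_OP - → 31 - 7 = 24. Stack: [24]
STORE_FAST x → x=24. Stack: []
LOAD_FAST r → push 0. Stack: [0]
LOAD_CONST → push 3. Stack: [0, 3]
BINARY_OP - → 0 - 3 = -3. Stack: [-3]
LOAD_FAST r → push 0. Stack: [-3, 0]
LOAD_CONST → push 5. Stack: [-3, 0, 5]
BINARY_OP - → 0 - 5 = -5. Stack: [-3, -5]
BINARY_OP + → -3 + -5 = -8. Stack: [-8]
STORE_FAST u → u=-8. Stack: []
LOAD_FAST a → push 31. Stack: [31]
LOAD_CONST → push 3. Stack: [31, 3]
BINARY_OP // → 31 // 3 = 10. Stack: [10]
STORE_FAST k → k=10. Stack: []
LOAD_FAST_LOAD_FAST r,a → push 0,31. Stack: [0, 31]
BINARY_OP + → 0 + 31 = 31. Stack: [31]
STORE_FAST n → n=31. Stack: []
LOAD_FAST a → push 31. Stack: [31]
LOAD_CONST → push 3. Stack: [31, 3]
BINARY_OP << → 31 << 3 = 248. Stack: [248]
LOAD_FAST_LOAD_FAST a,z → push 31,-8. Stack: [248, 31, -8]
BINARY_OP - → 31 - -8 = 39. Stack: [248, 39]
BINARY_OP + → 248 + 39 = 287. Stack: [287]
STORE_FAST z → z=287. Stack: []
LOAD_FAST k → push 10. Stack: [10]
RETURN_VALUE → return 10.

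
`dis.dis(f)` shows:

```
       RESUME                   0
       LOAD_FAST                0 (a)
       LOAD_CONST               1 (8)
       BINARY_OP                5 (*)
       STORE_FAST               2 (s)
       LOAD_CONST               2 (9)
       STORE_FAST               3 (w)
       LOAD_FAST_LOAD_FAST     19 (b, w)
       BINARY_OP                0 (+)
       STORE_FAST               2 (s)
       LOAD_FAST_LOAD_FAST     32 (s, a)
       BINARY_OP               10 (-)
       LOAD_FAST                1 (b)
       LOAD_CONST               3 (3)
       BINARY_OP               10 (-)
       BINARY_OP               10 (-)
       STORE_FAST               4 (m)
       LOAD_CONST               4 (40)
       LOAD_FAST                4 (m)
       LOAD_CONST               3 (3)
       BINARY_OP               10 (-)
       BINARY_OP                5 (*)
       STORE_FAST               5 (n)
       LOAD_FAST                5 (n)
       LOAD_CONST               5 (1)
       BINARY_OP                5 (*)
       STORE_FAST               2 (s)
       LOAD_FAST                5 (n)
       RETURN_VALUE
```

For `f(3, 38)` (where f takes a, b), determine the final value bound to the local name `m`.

9

LOAD_FAST a → push 3. Stack: [3]
LOAD_CONST → push 8. Stack: [3, 8]
BINARY_OP * → 3 * 8 = 24. Stack: [24]
STORE_FAST s → s=24. Stack: []
LOAD_CONST → push 9. Stack: [9]
STORE_FAST w → w=9. Stack: []
LOAD_FAST_LOAD_FAST b,w → push 38,9. Stack: [38, 9]
BINARY_OP + → 38 + 9 = 47. Stack: [47]
STORE_FAST s → s=47. Stack: []
LOAD_FAST_LOAD_FAST s,a → push 47,3. Stack: [47, 3]
BINARY_OP - → 47 - 3 = 44. Stack: [44]
LOAD_FAST b → push 38. Stack: [44, 38]
LOAD_CONST → push 3. Stack: [44, 38, 3]
BINARY_OP - → 38 - 3 = 35. Stack: [44, 35]
BINARY_OP - → 44 - 35 = 9. Stack: [9]
STORE_FAST m → m=9. Stack: []
LOAD_CONST → push 40. Stack: [40]
LOAD_FAST m → push 9. Stack: [40, 9]
LOAD_CONST → push 3. Stack: [40, 9, 3]
BINARY_OP - → 9 - 3 = 6. Stack: [40, 6]
BINARY_OP * → 40 * 6 = 240. Stack: [240]
STORE_FAST n → n=240. Stack: []
LOAD_FAST n → push 240. Stack: [240]
LOAD_CONST → push 1. Stack: [240, 1]
BINARY_OP * → 240 * 1 = 240. Stack: [240]
STORE_FAST s → s=240. Stack: []
LOAD_FAST n → push 240. Stack: [240]
RETURN_VALUE → return 240.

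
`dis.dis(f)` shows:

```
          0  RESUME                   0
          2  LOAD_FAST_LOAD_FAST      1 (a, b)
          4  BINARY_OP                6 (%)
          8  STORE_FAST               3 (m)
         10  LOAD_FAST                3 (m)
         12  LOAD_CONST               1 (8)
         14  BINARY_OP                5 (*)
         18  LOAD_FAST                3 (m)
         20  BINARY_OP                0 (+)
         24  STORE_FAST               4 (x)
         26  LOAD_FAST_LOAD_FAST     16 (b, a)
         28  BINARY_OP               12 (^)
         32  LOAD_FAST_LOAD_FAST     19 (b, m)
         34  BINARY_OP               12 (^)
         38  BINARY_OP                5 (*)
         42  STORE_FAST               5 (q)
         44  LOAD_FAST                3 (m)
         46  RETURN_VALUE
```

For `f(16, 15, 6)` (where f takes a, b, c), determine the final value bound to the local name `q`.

LOAD_FAST_LOAD_FAST a,b → push 16,15. Stack: [16, 15]
BINARY_OP % → 16 % 15 = 1. Stack: [1]
STORE_FAST m → m=1. Stack: []
LOAD_FAST m → push 1. Stack: [1]
LOAD_CONST → push 8. Stack: [1, 8]
BINARY_OP * → 1 * 8 = 8. Stack: [8]
LOAD_FAST m → push 1. Stack: [8, 1]
BINARY_OP + → 8 + 1 = 9. Stack: [9]
STORE_FAST x → x=9. Stack: []
LOAD_FAST_LOAD_FAST b,a → push 15,16. Stack: [15, 16]
BINARY_OP ^ → 15 ^ 16 = 31. Stack: [31]
LOAD_FAST_LOAD_FAST b,m → push 15,1. Stack: [31, 15, 1]
BINARY_OP ^ → 15 ^ 1 = 14. Stack: [31, 14]
BINARY_OP * → 31 * 14 = 434. Stack: [434]
STORE_FAST q → q=434. Stack: []
LOAD_FAST m → push 1. Stack: [1]
RETURN_VALUE → return 1.

434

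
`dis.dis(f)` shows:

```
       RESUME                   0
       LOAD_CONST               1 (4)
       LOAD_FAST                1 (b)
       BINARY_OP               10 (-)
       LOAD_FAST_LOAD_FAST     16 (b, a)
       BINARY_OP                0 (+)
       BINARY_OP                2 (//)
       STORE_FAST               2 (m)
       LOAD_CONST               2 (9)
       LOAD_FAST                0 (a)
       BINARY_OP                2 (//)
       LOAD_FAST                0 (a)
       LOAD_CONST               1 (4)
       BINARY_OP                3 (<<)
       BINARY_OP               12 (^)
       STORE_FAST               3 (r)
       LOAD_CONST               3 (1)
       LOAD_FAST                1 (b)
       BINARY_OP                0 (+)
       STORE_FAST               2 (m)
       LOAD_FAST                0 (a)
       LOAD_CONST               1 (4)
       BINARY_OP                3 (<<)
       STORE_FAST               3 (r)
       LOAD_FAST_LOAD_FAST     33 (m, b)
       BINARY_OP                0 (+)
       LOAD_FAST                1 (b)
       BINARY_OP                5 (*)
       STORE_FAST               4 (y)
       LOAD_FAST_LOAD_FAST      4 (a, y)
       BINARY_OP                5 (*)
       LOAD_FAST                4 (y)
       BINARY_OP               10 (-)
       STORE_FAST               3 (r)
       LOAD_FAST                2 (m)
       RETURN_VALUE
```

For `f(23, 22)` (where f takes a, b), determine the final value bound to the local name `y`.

990

LOAD_CONST → push 4. Stack: [4]
LOAD_FAST b → push 22. Stack: [4, 22]
BINARY_OP - → 4 - 22 = -18. Stack: [-18]
LOAD_FAST_LOAD_FAST b,a → push 22,23. Stack: [-18, 22, 23]
BINARY_OP + → 22 + 23 = 45. Stack: [-18, 45]
BINARY_OP // → -18 // 45 = -1. Stack: [-1]
STORE_FAST m → m=-1. Stack: []
LOAD_CONST → push 9. Stack: [9]
LOAD_FAST a → push 23. Stack: [9, 23]
BINARY_OP // → 9 // 23 = 0. Stack: [0]
LOAD_FAST a → push 23. Stack: [0, 23]
LOAD_CONST → push 4. Stack: [0, 23, 4]
BINARY_OP << → 23 << 4 = 368. Stack: [0, 368]
BINARY_OP ^ → 0 ^ 368 = 368. Stack: [368]
STORE_FAST r → r=368. Stack: []
LOAD_CONST → push 1. Stack: [1]
LOAD_FAST b → push 22. Stack: [1, 22]
BINARY_OP + → 1 + 22 = 23. Stack: [23]
STORE_FAST m → m=23. Stack: []
LOAD_FAST a → push 23. Stack: [23]
LOAD_CONST → push 4. Stack: [23, 4]
BINARY_OP << → 23 << 4 = 368. Stack: [368]
STORE_FAST r → r=368. Stack: []
LOAD_FAST_LOAD_FAST m,b → push 23,22. Stack: [23, 22]
BINARY_OP + → 23 + 22 = 45. Stack: [45]
LOAD_FAST b → push 22. Stack: [45, 22]
BINARY_OP * → 45 * 22 = 990. Stack: [990]
STORE_FAST y → y=990. Stack: []
LOAD_FAST_LOAD_FAST a,y → push 23,990. Stack: [23, 990]
BINARY_OP * → 23 * 990 = 22770. Stack: [22770]
LOAD_FAST y → push 990. Stack: [22770, 990]
BINARY_OP - → 22770 - 990 = 21780. Stack: [21780]
STORE_FAST r → r=21780. Stack: []
LOAD_FAST m → push 23. Stack: [23]
RETURN_VALUE → return 23.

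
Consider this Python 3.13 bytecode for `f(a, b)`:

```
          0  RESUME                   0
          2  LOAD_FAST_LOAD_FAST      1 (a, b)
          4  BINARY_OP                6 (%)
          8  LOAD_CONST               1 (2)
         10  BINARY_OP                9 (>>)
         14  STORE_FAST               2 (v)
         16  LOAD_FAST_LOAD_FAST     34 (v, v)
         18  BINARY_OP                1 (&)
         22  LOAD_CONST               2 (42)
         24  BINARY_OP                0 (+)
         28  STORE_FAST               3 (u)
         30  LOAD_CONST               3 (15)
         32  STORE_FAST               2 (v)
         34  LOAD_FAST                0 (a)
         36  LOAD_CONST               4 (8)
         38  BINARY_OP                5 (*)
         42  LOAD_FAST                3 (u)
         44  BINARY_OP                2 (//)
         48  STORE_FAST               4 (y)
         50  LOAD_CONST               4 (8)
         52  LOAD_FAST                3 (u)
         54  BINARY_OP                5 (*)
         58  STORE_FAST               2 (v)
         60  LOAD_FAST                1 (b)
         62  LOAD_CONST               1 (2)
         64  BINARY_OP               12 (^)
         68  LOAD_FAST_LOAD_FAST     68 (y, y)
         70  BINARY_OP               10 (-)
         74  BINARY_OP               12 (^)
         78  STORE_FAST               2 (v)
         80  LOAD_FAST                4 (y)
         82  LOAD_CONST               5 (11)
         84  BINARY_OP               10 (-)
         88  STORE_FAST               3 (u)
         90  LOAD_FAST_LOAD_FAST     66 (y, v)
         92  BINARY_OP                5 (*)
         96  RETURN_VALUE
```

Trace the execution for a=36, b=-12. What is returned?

LOAD_FAST_LOAD_FAST a,b → push 36,-12. Stack: [36, -12]
BINARY_OP % → 36 % -12 = 0. Stack: [0]
LOAD_CONST → push 2. Stack: [0, 2]
BINARY_OP >> → 0 >> 2 = 0. Stack: [0]
STORE_FAST v → v=0. Stack: []
LOAD_FAST_LOAD_FAST v,v → push 0,0. Stack: [0, 0]
BINARY_OP & → 0 & 0 = 0. Stack: [0]
LOAD_CONST → push 42. Stack: [0, 42]
BINARY_OP + → 0 + 42 = 42. Stack: [42]
STORE_FAST u → u=42. Stack: []
LOAD_CONST → push 15. Stack: [15]
STORE_FAST v → v=15. Stack: []
LOAD_FAST a → push 36. Stack: [36]
LOAD_CONST → push 8. Stack: [36, 8]
BINARY_OP * → 36 * 8 = 288. Stack: [288]
LOAD_FAST u → push 42. Stack: [288, 42]
BINARY_OP // → 288 // 42 = 6. Stack: [6]
STORE_FAST y → y=6. Stack: []
LOAD_CONST → push 8. Stack: [8]
LOAD_FAST u → push 42. Stack: [8, 42]
BINARY_OP * → 8 * 42 = 336. Stack: [336]
STORE_FAST v → v=336. Stack: []
LOAD_FAST b → push -12. Stack: [-12]
LOAD_CONST → push 2. Stack: [-12, 2]
BINARY_OP ^ → -12 ^ 2 = -10. Stack: [-10]
LOAD_FAST_LOAD_FAST y,y → push 6,6. Stack: [-10, 6, 6]
BINARY_OP - → 6 - 6 = 0. Stack: [-10, 0]
BINARY_OP ^ → -10 ^ 0 = -10. Stack: [-10]
STORE_FAST v → v=-10. Stack: []
LOAD_FAST y → push 6. Stack: [6]
LOAD_CONST → push 11. Stack: [6, 11]
BINARY_OP - → 6 - 11 = -5. Stack: [-5]
STORE_FAST u → u=-5. Stack: []
LOAD_FAST_LOAD_FAST y,v → push 6,-10. Stack: [6, -10]
BINARY_OP * → 6 * -10 = -60. Stack: [-60]
RETURN_VALUE → return -60.

-60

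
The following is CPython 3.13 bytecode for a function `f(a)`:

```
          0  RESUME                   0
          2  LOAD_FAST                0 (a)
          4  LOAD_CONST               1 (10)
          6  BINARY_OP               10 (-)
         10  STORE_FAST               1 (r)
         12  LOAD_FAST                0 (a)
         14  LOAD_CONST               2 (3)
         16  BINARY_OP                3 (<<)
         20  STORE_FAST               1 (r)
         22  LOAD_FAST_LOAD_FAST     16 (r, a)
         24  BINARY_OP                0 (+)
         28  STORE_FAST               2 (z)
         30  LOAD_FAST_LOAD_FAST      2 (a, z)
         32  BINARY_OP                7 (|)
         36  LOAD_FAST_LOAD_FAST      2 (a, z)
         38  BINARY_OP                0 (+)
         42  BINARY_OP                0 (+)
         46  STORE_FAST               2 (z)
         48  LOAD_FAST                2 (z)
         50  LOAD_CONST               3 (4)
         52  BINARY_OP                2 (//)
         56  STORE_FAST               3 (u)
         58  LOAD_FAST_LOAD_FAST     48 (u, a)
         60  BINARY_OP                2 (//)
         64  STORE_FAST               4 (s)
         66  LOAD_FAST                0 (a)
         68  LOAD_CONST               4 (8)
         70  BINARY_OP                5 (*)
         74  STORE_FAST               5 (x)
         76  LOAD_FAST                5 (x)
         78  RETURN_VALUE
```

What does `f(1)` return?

LOAD_FAST a → push 1. Stack: [1]
LOAD_CONST → push 10. Stack: [1, 10]
BINARY_OP - → 1 - 10 = -9. Stack: [-9]
STORE_FAST r → r=-9. Stack: []
LOAD_FAST a → push 1. Stack: [1]
LOAD_CONST → push 3. Stack: [1, 3]
BINARY_OP << → 1 << 3 = 8. Stack: [8]
STORE_FAST r → r=8. Stack: []
LOAD_FAST_LOAD_FAST r,a → push 8,1. Stack: [8, 1]
BINARY_OP + → 8 + 1 = 9. Stack: [9]
STORE_FAST z → z=9. Stack: []
LOAD_FAST_LOAD_FAST a,z → push 1,9. Stack: [1, 9]
BINARY_OP | → 1 | 9 = 9. Stack: [9]
LOAD_FAST_LOAD_FAST a,z → push 1,9. Stack: [9, 1, 9]
BINARY_OP + → 1 + 9 = 10. Stack: [9, 10]
BINARY_OP + → 9 + 10 = 19. Stack: [19]
STORE_FAST z → z=19. Stack: []
LOAD_FAST z → push 19. Stack: [19]
LOAD_CONST → push 4. Stack: [19, 4]
BINARY_OP // → 19 // 4 = 4. Stack: [4]
STORE_FAST u → u=4. Stack: []
LOAD_FAST_LOAD_FAST u,a → push 4,1. Stack: [4, 1]
BINARY_OP // → 4 // 1 = 4. Stack: [4]
STORE_FAST s → s=4. Stack: []
LOAD_FAST a → push 1. Stack: [1]
LOAD_CONST → push 8. Stack: [1, 8]
BINARY_OP * → 1 * 8 = 8. Stack: [8]
STORE_FAST x → x=8. Stack: []
LOAD_FAST x → push 8. Stack: [8]
RETURN_VALUE → return 8.

8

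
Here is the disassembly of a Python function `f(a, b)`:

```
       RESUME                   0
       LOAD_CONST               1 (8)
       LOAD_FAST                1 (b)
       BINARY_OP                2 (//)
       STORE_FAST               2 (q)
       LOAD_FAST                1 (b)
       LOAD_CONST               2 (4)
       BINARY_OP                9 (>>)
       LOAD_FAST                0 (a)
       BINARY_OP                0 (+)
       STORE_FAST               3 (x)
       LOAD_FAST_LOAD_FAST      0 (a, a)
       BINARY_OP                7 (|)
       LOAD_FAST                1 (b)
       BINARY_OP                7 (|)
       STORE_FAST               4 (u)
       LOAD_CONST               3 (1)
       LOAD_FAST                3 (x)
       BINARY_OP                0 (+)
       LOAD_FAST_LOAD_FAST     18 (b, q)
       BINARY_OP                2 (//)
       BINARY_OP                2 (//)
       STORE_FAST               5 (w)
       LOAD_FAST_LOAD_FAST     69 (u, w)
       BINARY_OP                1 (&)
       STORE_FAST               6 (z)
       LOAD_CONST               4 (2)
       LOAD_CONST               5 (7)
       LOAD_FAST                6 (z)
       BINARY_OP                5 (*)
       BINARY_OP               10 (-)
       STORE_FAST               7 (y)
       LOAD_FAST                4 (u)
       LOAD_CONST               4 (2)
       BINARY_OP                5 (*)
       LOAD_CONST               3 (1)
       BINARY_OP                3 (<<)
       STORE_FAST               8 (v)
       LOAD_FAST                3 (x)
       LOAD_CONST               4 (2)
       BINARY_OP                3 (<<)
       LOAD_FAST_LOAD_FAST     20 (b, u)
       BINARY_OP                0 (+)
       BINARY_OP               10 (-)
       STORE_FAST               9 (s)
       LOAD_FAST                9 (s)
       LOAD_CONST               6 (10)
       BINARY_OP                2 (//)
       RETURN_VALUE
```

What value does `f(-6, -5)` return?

-2

LOAD_CONST → push 8. Stack: [8]
LOAD_FAST b → push -5. Stack: [8, -5]
BINARY_OP // → 8 // -5 = -2. Stack: [-2]
STORE_FAST q → q=-2. Stack: []
LOAD_FAST b → push -5. Stack: [-5]
LOAD_CONST → push 4. Stack: [-5, 4]
BINARY_OP >> → -5 >> 4 = -1. Stack: [-1]
LOAD_FAST a → push -6. Stack: [-1, -6]
BINARY_OP + → -1 + -6 = -7. Stack: [-7]
STORE_FAST x → x=-7. Stack: []
LOAD_FAST_LOAD_FAST a,a → push -6,-6. Stack: [-6, -6]
BINARY_OP | → -6 | -6 = -6. Stack: [-6]
LOAD_FAST b → push -5. Stack: [-6, -5]
BINARY_OP | → -6 | -5 = -5. Stack: [-5]
STORE_FAST u → u=-5. Stack: []
LOAD_CONST → push 1. Stack: [1]
LOAD_FAST x → push -7. Stack: [1, -7]
BINARY_OP + → 1 + -7 = -6. Stack: [-6]
LOAD_FAST_LOAD_FAST b,q → push -5,-2. Stack: [-6, -5, -2]
BINARY_OP // → -5 // -2 = 2. Stack: [-6, 2]
BINARY_OP // → -6 // 2 = -3. Stack: [-3]
STORE_FAST w → w=-3. Stack: []
LOAD_FAST_LOAD_FAST u,w → push -5,-3. Stack: [-5, -3]
BINARY_OP & → -5 & -3 = -7. Stack: [-7]
STORE_FAST z → z=-7. Stack: []
LOAD_CONST → push 2. Stack: [2]
LOAD_CONST → push 7. Stack: [2, 7]
LOAD_FAST z → push -7. Stack: [2, 7, -7]
BINARY_OP * → 7 * -7 = -49. Stack: [2, -49]
BINARY_OP - → 2 - -49 = 51. Stack: [51]
STORE_FAST y → y=51. Stack: []
LOAD_FAST u → push -5. Stack: [-5]
LOAD_CONST → push 2. Stack: [-5, 2]
BINARY_OP * → -5 * 2 = -10. Stack: [-10]
LOAD_CONST → push 1. Stack: [-10, 1]
BINARY_OP << → -10 << 1 = -20. Stack: [-20]
STORE_FAST v → v=-20. Stack: []
LOAD_FAST x → push -7. Stack: [-7]
LOAD_CONST → push 2. Stack: [-7, 2]
BINARY_OP << → -7 << 2 = -28. Stack: [-28]
LOAD_FAST_LOAD_FAST b,u → push -5,-5. Stack: [-28, -5, -5]
BINARY_OP + → -5 + -5 = -10. Stack: [-28, -10]
BINARY_OP - → -28 - -10 = -18. Stack: [-18]
STORE_FAST s → s=-18. Stack: []
LOAD_FAST s → push -18. Stack: [-18]
LOAD_CONST → push 10. Stack: [-18, 10]
BINARY_OP // → -18 // 10 = -2. Stack: [-2]
RETURN_VALUE → return -2.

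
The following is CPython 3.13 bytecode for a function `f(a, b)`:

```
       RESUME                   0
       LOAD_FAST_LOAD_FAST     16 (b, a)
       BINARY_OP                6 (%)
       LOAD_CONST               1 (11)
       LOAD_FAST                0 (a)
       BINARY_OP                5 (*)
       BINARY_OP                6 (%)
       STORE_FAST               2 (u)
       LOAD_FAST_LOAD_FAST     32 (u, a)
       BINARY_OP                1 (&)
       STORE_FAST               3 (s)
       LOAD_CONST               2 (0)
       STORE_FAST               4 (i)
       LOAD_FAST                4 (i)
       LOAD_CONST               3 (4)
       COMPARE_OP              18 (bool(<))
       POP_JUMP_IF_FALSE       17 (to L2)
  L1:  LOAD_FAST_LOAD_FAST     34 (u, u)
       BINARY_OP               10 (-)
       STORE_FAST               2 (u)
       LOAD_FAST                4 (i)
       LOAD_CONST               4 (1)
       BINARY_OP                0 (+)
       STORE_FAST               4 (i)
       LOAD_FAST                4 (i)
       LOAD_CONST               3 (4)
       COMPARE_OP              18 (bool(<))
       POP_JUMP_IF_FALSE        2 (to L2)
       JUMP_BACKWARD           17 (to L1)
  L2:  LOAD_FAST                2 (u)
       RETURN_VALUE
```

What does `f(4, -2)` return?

0

LOAD_FAST_LOAD_FAST b,a → push -2,4. Stack: [-2, 4]
BINARY_OP % → -2 % 4 = 2. Stack: [2]
LOAD_CONST → push 11. Stack: [2, 11]
LOAD_FAST a → push 4. Stack: [2, 11, 4]
BINARY_OP * → 11 * 4 = 44. Stack: [2, 44]
BINARY_OP % → 2 % 44 = 2. Stack: [2]
STORE_FAST u → u=2. Stack: []
LOAD_FAST_LOAD_FAST u,a → push 2,4. Stack: [2, 4]
BINARY_OP & → 2 & 4 = 0. Stack: [0]
STORE_FAST s → s=0. Stack: []
LOAD_CONST → push 0. Stack: [0]
STORE_FAST i → i=0. Stack: []
LOAD_FAST i → push 0. Stack: [0]
LOAD_CONST → push 4. Stack: [0, 4]
COMPARE_OP bool(<) → 0 vs 4 = True. Stack: [True]
POP_JUMP_IF_FALSE → pop True; no jump. Stack: []
LOAD_FAST_LOAD_FAST u,u → push 2,2. Stack: [2, 2]
BINARY_OP - → 2 - 2 = 0. Stack: [0]
STORE_FAST u → u=0. Stack: []
LOAD_FAST i → push 0. Stack: [0]
LOAD_CONST → push 1. Stack: [0, 1]
BINARY_OP + → 0 + 1 = 1. Stack: [1]
STORE_FAST i → i=1. Stack: []
LOAD_FAST i → push 1. Stack: [1]
LOAD_CONST → push 4. Stack: [1, 4]
COMPARE_OP bool(<) → 1 vs 4 = True. Stack: [True]
POP_JUMP_IF_FALSE → pop True; no jump. Stack: []
LOAD_FAST_LOAD_FAST u,u → push 0,0. Stack: [0, 0]
BINARY_OP - → 0 - 0 = 0. Stack: [0]
STORE_FAST u → u=0. Stack: []
LOAD_FAST i → push 1. Stack: [1]
LOAD_CONST → push 1. Stack: [1, 1]
BINARY_OP + → 1 + 1 = 2. Stack: [2]
STORE_FAST i → i=2. Stack: []
LOAD_FAST i → push 2. Stack: [2]
LOAD_CONST → push 4. Stack: [2, 4]
COMPARE_OP bool(<) → 2 vs 4 = True. Stack: [True]
POP_JUMP_IF_FALSE → pop True; no jump. Stack: []
LOAD_FAST_LOAD_FAST u,u → push 0,0. Stack: [0, 0]
BINARY_OP - → 0 - 0 = 0. Stack: [0]
STORE_FAST u → u=0. Stack: []
LOAD_FAST i → push 2. Stack: [2]
LOAD_CONST → push 1. Stack: [2, 1]
BINARY_OP + → 2 + 1 = 3. Stack: [3]
STORE_FAST i → i=3. Stack: []
LOAD_FAST i → push 3. Stack: [3]
LOAD_CONST → push 4. Stack: [3, 4]
COMPARE_OP bool(<) → 3 vs 4 = True. Stack: [True]
POP_JUMP_IF_FALSE → pop True; no jump. Stack: []
LOAD_FAST_LOAD_FAST u,u → push 0,0. Stack: [0, 0]
BINARY_OP - → 0 - 0 = 0. Stack: [0]
STORE_FAST u → u=0. Stack: []
LOAD_FAST i → push 3. Stack: [3]
LOAD_CONST → push 1. Stack: [3, 1]
BINARY_OP + → 3 + 1 = 4. Stack: [4]
STORE_FAST i → i=4. Stack: []
LOAD_FAST i → push 4. Stack: [4]
LOAD_CONST → push 4. Stack: [4, 4]
COMPARE_OP bool(<) → 4 vs 4 = False. Stack: [False]
POP_JUMP_IF_FALSE → pop False; jump. Stack: []
LOAD_FAST u → push 0. Stack: [0]
RETURN_VALUE → return 0.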